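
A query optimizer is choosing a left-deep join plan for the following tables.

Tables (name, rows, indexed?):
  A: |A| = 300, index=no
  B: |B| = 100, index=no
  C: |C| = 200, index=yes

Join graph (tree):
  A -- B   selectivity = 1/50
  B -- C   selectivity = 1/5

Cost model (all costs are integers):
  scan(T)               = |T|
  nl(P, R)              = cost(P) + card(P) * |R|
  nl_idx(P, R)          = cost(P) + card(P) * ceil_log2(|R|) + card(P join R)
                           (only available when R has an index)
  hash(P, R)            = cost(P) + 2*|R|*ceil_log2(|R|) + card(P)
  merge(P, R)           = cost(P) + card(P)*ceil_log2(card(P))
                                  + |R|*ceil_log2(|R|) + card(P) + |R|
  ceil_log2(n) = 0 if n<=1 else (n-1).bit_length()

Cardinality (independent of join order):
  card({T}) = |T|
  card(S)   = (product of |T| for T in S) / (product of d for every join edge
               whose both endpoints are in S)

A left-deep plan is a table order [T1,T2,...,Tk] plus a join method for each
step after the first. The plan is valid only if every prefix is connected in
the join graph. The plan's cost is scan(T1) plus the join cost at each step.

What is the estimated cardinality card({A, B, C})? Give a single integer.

Tables in S: A(300), B(100), C(200)
Edges inside S: A-B(d=50), B-C(d=5)
numerator = 300 * 100 * 200 = 6000000
denominator = 50 * 5 = 250
card(S) = 6000000 / 250 = 24000

24000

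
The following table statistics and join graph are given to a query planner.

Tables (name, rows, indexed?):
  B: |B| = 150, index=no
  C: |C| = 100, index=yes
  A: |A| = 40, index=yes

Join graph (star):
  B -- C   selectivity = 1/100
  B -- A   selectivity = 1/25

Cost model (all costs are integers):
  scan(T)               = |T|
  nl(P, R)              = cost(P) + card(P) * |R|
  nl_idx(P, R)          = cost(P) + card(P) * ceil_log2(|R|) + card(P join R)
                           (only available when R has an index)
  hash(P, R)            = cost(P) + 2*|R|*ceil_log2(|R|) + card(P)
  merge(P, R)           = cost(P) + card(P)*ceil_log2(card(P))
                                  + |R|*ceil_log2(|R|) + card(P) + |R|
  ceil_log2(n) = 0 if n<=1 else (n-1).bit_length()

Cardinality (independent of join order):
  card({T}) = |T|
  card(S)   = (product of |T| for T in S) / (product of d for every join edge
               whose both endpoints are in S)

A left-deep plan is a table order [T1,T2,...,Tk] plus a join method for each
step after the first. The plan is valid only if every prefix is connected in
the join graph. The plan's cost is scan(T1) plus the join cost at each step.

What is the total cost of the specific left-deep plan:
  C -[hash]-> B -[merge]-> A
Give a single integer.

4230

step 1: scan C: cost=100, card=100
step 2: join B via hash
    card(P join B) = 100*150/(100) = 150
    cost = 100 + 2*150*8 + 100 = 2600
step 3: join A via merge
    card(P join A) = 150*40/(25) = 240
    cost = 2600 + 150*8 + 40*6 + 150 + 40 = 4230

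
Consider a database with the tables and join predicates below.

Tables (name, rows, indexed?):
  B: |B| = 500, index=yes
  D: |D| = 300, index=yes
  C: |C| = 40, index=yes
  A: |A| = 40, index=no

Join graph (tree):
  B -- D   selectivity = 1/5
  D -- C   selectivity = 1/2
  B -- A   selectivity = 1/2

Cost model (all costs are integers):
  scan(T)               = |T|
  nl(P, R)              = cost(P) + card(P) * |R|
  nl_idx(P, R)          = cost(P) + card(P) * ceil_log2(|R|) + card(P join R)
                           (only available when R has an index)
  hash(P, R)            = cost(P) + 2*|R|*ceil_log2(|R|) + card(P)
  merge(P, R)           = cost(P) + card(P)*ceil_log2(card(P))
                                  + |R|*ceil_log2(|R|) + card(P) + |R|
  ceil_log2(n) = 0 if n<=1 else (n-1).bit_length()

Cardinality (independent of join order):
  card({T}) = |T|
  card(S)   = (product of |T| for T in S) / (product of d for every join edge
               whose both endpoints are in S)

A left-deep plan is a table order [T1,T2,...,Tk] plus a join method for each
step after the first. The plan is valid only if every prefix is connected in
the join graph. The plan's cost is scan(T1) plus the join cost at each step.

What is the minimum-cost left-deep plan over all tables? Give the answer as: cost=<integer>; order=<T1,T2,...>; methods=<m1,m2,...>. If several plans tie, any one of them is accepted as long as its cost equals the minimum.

cost=616560; order=D,C,B,A; methods=hash,hash,hash

Selinger DP (subsets sized 1..n):
  {B}: scan cost=500, card=500
  {D}: scan cost=300, card=300
  {C}: scan cost=40, card=40
  {A}: scan cost=40, card=40
  {BD}: card=30000; try (D,hash)→6400, (B,merge)→8300, (D,merge)→8500, (B,hash)→9600, (B,nl_idx)→33000, (D,nl_idx)→35000 …(+2); best=6400 via (D,hash)
  {AB}: card=10000; try (A,hash)→1480, (B,merge)→5320, (A,merge)→5780, (B,hash)→9080, (B,nl_idx)→10400, (B,nl)→20040 …(+1); best=1480 via (A,hash)
  {CD}: card=6000; try (C,hash)→1080, (D,merge)→3320, (C,merge)→3580, (D,hash)→5480, (D,nl_idx)→6400, (C,nl_idx)→8100 …(+2); best=1080 via (C,hash)
  {BCD}: card=600000; try (B,hash)→16080, (C,hash)→36880, (B,merge)→90080, (C,merge)→486680, (B,nl_idx)→655080, (C,nl_idx)→786400 …(+2); best=16080 via (B,hash)
  {ABD}: card=600000; try (D,hash)→16880, (A,hash)→36880, (D,merge)→154480, (A,merge)→486680, (D,nl_idx)→691480, (A,nl)→1206400 …(+1); best=16880 via (D,hash)
  {ABCD}: card=12000000; try (A,hash)→616560, (C,hash)→617360, (A,merge)→12616360, (C,merge)→12617160, (C,nl_idx)→15616880, (A,nl)→24016080 …(+1); best=616560 via (A,hash)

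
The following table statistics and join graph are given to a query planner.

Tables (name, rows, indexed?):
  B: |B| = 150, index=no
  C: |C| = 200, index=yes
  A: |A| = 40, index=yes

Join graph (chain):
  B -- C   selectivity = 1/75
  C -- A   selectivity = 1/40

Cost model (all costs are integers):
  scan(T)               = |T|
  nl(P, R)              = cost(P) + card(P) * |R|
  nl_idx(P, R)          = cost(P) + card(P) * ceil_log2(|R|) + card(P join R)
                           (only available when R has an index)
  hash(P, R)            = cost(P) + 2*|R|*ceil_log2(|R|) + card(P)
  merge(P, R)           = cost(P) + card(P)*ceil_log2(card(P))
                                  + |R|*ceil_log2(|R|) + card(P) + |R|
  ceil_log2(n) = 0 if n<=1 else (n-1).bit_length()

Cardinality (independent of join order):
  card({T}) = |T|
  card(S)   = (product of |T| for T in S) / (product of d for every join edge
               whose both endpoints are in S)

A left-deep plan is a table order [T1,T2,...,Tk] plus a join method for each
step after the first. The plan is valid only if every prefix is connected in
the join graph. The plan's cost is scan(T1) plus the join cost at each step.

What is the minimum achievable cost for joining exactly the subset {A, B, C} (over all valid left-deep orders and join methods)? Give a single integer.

Selinger DP over subsets of {A,B,C}:
  {B}: scan cost=150, card=150
  {C}: scan cost=200, card=200
  {A}: scan cost=40, card=40
  {BC}: card=400; try (C,nl_idx)→1750, (B,hash)→2800, (C,merge)→3300, (B,merge)→3350, (C,hash)→3500, (C,nl)→30150 …(+1); best=1750 via (C,nl_idx)
  {AC}: card=200; try (C,nl_idx)→560, (A,hash)→880, (A,nl_idx)→1600, (C,merge)→2120, (A,merge)→2280, (C,hash)→3280 …(+2); best=560 via (C,nl_idx)
  {ABC}: card=400; try (A,hash)→2630, (B,hash)→3160, (B,merge)→3710, (A,nl_idx)→4550, (A,merge)→6030, (A,nl)→17750 …(+1); best=2630 via (A,hash)

2630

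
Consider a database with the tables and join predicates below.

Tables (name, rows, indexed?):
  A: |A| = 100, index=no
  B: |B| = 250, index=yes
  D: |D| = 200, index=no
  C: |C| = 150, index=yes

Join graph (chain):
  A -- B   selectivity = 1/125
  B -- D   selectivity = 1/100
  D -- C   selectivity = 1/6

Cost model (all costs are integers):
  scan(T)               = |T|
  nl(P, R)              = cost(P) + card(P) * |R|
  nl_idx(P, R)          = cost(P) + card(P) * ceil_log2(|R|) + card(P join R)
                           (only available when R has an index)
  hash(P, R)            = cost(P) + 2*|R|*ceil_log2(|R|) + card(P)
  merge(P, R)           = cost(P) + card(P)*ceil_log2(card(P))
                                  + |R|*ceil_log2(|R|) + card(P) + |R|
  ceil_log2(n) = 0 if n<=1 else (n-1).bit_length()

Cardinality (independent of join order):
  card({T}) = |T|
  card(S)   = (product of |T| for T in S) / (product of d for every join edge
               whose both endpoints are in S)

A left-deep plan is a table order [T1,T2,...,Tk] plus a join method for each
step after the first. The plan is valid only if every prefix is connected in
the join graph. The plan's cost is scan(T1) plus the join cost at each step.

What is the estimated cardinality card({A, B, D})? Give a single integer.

400

Tables in S: A(100), B(250), D(200)
Edges inside S: A-B(d=125), B-D(d=100)
numerator = 100 * 250 * 200 = 5000000
denominator = 125 * 100 = 12500
card(S) = 5000000 / 12500 = 400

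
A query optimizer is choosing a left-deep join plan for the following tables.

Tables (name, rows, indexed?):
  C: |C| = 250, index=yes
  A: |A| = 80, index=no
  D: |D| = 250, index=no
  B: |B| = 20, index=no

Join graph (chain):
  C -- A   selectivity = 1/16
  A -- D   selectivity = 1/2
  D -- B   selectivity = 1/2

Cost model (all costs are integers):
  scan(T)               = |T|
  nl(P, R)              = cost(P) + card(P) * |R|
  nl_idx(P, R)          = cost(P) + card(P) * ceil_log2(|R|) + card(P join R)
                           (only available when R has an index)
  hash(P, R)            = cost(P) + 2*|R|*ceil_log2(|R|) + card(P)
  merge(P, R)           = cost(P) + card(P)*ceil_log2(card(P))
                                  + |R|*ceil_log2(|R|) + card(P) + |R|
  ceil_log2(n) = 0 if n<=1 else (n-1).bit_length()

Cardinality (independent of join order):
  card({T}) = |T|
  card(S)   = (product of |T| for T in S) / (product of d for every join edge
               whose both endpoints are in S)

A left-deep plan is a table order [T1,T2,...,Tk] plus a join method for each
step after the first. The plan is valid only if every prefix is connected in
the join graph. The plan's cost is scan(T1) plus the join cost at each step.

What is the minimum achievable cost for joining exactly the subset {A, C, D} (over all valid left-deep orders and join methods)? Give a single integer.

Selinger DP over subsets of {A,C,D}:
  {C}: scan cost=250, card=250
  {A}: scan cost=80, card=80
  {D}: scan cost=250, card=250
  {AC}: card=1250; try (A,hash)→1620, (C,nl_idx)→1970, (C,merge)→2970, (A,merge)→3140, (C,hash)→4160, (C,nl)→20080 …(+1); best=1620 via (A,hash)
  {AD}: card=10000; try (A,hash)→1620, (D,merge)→2970, (A,merge)→3140, (D,hash)→4160, (D,nl)→20080, (A,nl)→20250; best=1620 via (A,hash)
  {ACD}: card=156250; try (D,hash)→6870, (C,hash)→15620, (D,merge)→18870, (C,merge)→153870, (C,nl_idx)→237870, (D,nl)→314120 …(+1); best=6870 via (D,hash)

6870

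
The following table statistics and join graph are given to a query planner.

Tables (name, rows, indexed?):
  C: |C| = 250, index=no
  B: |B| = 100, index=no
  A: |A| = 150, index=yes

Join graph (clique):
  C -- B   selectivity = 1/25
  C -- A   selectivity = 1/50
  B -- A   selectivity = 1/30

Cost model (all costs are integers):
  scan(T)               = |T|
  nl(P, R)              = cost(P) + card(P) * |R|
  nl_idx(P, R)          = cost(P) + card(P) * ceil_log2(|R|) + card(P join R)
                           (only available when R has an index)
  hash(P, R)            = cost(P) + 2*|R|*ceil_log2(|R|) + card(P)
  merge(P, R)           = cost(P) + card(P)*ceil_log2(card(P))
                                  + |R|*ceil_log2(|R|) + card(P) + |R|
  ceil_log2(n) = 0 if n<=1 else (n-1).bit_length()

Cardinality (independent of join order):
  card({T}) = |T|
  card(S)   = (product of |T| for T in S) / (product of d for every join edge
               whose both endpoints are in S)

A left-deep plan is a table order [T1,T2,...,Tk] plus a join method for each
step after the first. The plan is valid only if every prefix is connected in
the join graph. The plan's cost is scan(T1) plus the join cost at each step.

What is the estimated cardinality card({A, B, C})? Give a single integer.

100

Tables in S: A(150), B(100), C(250)
Edges inside S: C-B(d=25), C-A(d=50), B-A(d=30)
numerator = 150 * 100 * 250 = 3750000
denominator = 25 * 50 * 30 = 37500
card(S) = 3750000 / 37500 = 100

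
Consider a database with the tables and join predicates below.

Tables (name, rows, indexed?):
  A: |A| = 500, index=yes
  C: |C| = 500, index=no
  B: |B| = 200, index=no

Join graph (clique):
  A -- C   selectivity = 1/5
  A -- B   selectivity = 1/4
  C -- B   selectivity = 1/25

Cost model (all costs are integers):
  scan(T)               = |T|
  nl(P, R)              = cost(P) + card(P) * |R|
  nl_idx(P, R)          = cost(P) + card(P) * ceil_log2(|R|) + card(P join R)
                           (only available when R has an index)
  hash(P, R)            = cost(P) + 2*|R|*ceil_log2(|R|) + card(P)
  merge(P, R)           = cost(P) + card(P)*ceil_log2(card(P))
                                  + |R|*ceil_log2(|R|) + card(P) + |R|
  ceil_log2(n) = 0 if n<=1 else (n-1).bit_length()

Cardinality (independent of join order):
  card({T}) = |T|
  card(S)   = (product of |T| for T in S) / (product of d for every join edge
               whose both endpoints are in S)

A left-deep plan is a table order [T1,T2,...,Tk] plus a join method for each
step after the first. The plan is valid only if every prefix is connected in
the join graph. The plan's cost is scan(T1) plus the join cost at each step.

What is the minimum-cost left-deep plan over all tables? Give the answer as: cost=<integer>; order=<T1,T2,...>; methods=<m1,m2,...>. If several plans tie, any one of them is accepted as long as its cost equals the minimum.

Selinger DP (subsets sized 1..n):
  {A}: scan cost=500, card=500
  {C}: scan cost=500, card=500
  {B}: scan cost=200, card=200
  {AC}: card=50000; try (C,hash)→10000, (A,hash)→10000, (C,merge)→10500, (A,merge)→10500, (A,nl_idx)→55000, (C,nl)→250500 …(+1); best=10000 via (C,hash)
  {AB}: card=25000; try (B,hash)→4200, (A,merge)→7000, (B,merge)→7300, (A,hash)→9400, (A,nl_idx)→27000, (A,nl)→100200 …(+1); best=4200 via (B,hash)
  {BC}: card=4000; try (B,hash)→4200, (C,merge)→7000, (B,merge)→7300, (C,hash)→9400, (C,nl)→100200, (B,nl)→100500; best=4200 via (B,hash)
  {ABC}: card=100000; try (A,hash)→17200, (C,hash)→38200, (A,merge)→61200, (B,hash)→63200, (A,nl_idx)→140200, (C,merge)→409200 …(+4); best=17200 via (A,hash)

cost=17200; order=C,B,A; methods=hash,hash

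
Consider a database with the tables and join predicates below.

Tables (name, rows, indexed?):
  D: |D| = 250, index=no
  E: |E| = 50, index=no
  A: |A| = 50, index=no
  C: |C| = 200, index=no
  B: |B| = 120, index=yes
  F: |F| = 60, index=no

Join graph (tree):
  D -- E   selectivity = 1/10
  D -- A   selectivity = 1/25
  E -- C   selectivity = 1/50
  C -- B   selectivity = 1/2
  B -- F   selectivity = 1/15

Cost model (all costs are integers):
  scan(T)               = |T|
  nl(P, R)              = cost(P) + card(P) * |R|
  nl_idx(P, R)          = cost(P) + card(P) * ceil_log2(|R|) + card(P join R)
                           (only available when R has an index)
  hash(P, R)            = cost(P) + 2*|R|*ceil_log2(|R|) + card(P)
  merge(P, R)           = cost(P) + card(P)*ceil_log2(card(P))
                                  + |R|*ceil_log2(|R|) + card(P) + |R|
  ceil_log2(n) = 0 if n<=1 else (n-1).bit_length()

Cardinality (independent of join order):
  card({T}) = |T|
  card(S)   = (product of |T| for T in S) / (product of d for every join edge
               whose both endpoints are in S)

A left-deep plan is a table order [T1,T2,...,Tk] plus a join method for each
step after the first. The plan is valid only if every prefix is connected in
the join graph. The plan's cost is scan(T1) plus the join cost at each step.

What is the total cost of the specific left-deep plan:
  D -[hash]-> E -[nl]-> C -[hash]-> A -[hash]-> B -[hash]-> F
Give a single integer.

869100

step 1: scan D: cost=250, card=250
step 2: join E via hash
    card(P join E) = 250*50/(10) = 1250
    cost = 250 + 2*50*6 + 250 = 1100
step 3: join C via nl
    card(P join C) = 1250*200/(50) = 5000
    cost = 1100 + 1250*200 = 251100
step 4: join A via hash
    card(P join A) = 5000*50/(25) = 10000
    cost = 251100 + 2*50*6 + 5000 = 256700
step 5: join B via hash
    card(P join B) = 10000*120/(2) = 600000
    cost = 256700 + 2*120*7 + 10000 = 268380
step 6: join F via hash
    card(P join F) = 600000*60/(15) = 2400000
    cost = 268380 + 2*60*6 + 600000 = 869100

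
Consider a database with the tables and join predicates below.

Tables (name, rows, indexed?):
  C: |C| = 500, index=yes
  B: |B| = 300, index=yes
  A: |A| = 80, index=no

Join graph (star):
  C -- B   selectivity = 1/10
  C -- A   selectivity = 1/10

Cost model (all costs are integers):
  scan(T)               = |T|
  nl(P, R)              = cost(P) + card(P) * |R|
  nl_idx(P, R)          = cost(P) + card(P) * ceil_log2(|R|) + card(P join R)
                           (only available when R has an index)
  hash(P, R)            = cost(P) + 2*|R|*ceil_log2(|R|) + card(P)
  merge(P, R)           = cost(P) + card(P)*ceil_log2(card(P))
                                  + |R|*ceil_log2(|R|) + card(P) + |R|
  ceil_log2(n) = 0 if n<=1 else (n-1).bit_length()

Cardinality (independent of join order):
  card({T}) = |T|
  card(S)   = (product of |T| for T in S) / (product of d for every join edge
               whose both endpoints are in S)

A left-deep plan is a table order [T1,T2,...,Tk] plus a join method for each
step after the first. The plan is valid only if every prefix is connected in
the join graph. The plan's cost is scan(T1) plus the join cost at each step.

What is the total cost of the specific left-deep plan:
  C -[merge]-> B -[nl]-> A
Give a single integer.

1208500

step 1: scan C: cost=500, card=500
step 2: join B via merge
    card(P join B) = 500*300/(10) = 15000
    cost = 500 + 500*9 + 300*9 + 500 + 300 = 8500
step 3: join A via nl
    card(P join A) = 15000*80/(10) = 120000
    cost = 8500 + 15000*80 = 1208500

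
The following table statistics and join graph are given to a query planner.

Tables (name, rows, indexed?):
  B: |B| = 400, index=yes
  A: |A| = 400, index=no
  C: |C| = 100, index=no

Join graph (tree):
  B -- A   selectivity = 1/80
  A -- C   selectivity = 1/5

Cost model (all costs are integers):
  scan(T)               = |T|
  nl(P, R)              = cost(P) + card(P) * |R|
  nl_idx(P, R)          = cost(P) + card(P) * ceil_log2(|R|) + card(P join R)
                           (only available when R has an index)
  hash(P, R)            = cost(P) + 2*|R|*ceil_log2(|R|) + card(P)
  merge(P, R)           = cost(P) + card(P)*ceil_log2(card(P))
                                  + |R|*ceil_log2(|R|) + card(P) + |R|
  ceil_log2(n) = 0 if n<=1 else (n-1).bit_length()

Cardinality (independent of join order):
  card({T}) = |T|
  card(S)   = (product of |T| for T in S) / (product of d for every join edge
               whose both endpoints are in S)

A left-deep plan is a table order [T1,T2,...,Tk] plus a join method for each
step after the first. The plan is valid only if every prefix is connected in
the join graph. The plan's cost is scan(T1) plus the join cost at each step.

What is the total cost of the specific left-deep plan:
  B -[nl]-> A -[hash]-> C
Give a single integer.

step 1: scan B: cost=400, card=400
step 2: join A via nl
    card(P join A) = 400*400/(80) = 2000
    cost = 400 + 400*400 = 160400
step 3: join C via hash
    card(P join C) = 2000*100/(5) = 40000
    cost = 160400 + 2*100*7 + 2000 = 163800

163800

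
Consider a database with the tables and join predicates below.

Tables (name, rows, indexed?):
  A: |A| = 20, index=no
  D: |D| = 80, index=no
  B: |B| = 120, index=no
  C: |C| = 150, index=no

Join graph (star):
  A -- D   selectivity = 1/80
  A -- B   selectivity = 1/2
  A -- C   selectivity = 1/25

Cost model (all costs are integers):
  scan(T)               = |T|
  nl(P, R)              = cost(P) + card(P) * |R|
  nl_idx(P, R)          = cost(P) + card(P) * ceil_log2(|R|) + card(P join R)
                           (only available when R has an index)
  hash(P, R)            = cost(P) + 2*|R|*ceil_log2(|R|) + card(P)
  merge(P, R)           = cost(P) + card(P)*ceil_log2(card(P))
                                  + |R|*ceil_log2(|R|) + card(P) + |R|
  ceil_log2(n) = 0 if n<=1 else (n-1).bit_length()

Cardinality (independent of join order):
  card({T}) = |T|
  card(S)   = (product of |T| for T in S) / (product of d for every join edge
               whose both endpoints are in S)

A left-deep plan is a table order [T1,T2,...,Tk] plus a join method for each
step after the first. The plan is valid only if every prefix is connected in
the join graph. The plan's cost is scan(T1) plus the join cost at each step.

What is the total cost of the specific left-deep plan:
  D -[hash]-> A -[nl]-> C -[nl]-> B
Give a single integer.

17760

step 1: scan D: cost=80, card=80
step 2: join A via hash
    card(P join A) = 80*20/(80) = 20
    cost = 80 + 2*20*5 + 80 = 360
step 3: join C via nl
    card(P join C) = 20*150/(25) = 120
    cost = 360 + 20*150 = 3360
step 4: join B via nl
    card(P join B) = 120*120/(2) = 7200
    cost = 3360 + 120*120 = 17760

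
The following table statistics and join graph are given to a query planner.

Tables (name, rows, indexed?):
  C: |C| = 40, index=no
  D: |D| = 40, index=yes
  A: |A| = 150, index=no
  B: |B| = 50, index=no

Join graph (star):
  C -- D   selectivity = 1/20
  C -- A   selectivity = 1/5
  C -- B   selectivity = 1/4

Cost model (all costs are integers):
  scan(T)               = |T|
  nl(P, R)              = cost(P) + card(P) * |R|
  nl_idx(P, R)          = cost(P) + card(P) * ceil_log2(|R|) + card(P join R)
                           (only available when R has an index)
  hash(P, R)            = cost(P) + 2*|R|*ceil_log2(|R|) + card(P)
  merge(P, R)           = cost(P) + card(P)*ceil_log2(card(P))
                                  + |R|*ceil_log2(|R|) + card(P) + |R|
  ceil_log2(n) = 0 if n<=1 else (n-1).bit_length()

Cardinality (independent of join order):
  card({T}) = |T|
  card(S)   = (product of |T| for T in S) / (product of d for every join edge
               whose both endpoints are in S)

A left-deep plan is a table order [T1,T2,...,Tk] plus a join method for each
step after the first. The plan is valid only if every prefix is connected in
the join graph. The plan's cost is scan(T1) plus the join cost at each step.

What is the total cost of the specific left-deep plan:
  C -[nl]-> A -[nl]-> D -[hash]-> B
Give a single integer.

57040

step 1: scan C: cost=40, card=40
step 2: join A via nl
    card(P join A) = 40*150/(5) = 1200
    cost = 40 + 40*150 = 6040
step 3: join D via nl
    card(P join D) = 1200*40/(20) = 2400
    cost = 6040 + 1200*40 = 54040
step 4: join B via hash
    card(P join B) = 2400*50/(4) = 30000
    cost = 54040 + 2*50*6 + 2400 = 57040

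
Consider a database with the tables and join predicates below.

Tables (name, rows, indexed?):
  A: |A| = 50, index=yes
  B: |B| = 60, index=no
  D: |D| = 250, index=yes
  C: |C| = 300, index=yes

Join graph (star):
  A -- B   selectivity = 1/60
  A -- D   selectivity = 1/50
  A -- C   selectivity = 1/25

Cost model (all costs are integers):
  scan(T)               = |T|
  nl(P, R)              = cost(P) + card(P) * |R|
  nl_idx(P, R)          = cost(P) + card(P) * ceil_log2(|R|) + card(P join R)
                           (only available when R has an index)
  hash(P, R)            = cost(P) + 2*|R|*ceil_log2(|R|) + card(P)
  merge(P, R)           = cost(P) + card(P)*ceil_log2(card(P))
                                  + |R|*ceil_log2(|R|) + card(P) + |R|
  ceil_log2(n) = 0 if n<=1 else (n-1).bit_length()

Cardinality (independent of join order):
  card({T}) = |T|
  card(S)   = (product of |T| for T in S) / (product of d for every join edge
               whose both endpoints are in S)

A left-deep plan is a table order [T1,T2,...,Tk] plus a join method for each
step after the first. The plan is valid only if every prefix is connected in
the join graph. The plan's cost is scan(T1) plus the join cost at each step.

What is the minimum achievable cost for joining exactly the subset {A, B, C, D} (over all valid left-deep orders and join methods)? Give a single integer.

6120

Selinger DP over subsets of {A,B,C,D}:
  {A}: scan cost=50, card=50
  {B}: scan cost=60, card=60
  {D}: scan cost=250, card=250
  {C}: scan cost=300, card=300
  {AB}: card=50; try (A,nl_idx)→470, (A,hash)→720, (B,hash)→820, (B,merge)→820, (A,merge)→830, (B,nl)→3050 …(+1); best=470 via (A,nl_idx)
  {AD}: card=250; try (D,nl_idx)→700, (A,hash)→1100, (A,nl_idx)→2000, (D,merge)→2650, (A,merge)→2850, (D,hash)→4100 …(+2); best=700 via (D,nl_idx)
  {AC}: card=600; try (C,nl_idx)→1100, (A,hash)→1200, (A,nl_idx)→2700, (C,merge)→3400, (A,merge)→3650, (C,hash)→5500 …(+2); best=1100 via (C,nl_idx)
  {ABD}: card=250; try (D,nl_idx)→1120, (B,hash)→1670, (D,merge)→3070, (B,merge)→3370, (D,hash)→4520, (D,nl)→12970 …(+1); best=1120 via (D,nl_idx)
  {ABC}: card=600; try (C,nl_idx)→1520, (B,hash)→2420, (C,merge)→3820, (C,hash)→5920, (B,merge)→8120, (C,nl)→15470 …(+1); best=1520 via (C,nl_idx)
  {ACD}: card=3000; try (D,hash)→5700, (C,merge)→5950, (C,nl_idx)→5950, (C,hash)→6350, (D,nl_idx)→8900, (D,merge)→9950 …(+2); best=5700 via (D,hash)
  {ABCD}: card=3000; try (D,hash)→6120, (C,merge)→6370, (C,nl_idx)→6370, (C,hash)→6770, (D,nl_idx)→9320, (B,hash)→9420 …(+5); best=6120 via (D,hash)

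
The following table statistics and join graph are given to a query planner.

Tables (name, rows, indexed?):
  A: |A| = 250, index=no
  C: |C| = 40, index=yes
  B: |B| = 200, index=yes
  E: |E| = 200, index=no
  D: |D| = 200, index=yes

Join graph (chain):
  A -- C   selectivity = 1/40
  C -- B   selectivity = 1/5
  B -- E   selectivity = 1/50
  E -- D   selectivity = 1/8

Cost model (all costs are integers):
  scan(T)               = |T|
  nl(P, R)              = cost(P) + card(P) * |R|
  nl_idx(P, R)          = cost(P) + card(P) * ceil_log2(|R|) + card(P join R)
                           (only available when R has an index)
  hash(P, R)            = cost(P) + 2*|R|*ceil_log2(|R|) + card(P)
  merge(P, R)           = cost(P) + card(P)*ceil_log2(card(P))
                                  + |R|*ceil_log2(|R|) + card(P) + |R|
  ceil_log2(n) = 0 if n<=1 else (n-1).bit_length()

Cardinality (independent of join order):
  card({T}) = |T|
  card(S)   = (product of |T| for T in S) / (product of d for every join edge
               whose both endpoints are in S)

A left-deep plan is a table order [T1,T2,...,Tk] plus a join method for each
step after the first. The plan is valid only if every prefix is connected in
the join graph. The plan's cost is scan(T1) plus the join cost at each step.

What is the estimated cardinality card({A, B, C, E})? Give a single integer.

Tables in S: A(250), B(200), C(40), E(200)
Edges inside S: A-C(d=40), C-B(d=5), B-E(d=50)
numerator = 250 * 200 * 40 * 200 = 400000000
denominator = 40 * 5 * 50 = 10000
card(S) = 400000000 / 10000 = 40000

40000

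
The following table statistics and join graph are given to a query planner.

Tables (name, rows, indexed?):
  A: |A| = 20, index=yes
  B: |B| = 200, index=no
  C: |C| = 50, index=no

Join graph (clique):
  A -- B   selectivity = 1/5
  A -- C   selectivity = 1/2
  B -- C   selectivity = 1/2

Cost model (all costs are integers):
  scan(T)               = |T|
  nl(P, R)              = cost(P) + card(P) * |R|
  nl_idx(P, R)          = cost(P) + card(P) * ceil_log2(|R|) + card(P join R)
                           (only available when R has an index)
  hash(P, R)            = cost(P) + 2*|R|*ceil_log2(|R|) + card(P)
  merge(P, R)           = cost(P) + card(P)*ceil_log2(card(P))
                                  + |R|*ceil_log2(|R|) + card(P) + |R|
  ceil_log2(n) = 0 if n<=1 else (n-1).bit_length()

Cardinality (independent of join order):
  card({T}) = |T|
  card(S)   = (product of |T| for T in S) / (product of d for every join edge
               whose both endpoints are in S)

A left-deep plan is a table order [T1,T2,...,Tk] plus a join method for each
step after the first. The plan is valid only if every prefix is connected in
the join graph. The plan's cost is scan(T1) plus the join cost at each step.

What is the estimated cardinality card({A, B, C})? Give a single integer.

10000

Tables in S: A(20), B(200), C(50)
Edges inside S: A-B(d=5), A-C(d=2), B-C(d=2)
numerator = 20 * 200 * 50 = 200000
denominator = 5 * 2 * 2 = 20
card(S) = 200000 / 20 = 10000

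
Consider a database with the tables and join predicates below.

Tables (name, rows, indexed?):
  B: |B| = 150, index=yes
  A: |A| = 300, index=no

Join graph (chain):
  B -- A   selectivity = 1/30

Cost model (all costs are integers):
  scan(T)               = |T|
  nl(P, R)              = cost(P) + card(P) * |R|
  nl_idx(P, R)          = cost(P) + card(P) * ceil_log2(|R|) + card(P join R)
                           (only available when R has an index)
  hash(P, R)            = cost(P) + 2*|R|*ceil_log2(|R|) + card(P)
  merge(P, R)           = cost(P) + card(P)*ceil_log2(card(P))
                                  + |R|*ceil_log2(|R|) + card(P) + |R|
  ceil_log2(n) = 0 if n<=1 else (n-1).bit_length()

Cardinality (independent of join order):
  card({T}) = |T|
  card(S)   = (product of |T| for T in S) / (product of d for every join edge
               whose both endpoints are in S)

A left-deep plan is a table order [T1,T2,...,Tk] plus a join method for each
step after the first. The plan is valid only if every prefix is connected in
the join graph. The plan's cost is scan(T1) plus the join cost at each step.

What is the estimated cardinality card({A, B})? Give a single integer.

Tables in S: A(300), B(150)
Edges inside S: B-A(d=30)
numerator = 300 * 150 = 45000
denominator = 30 = 30
card(S) = 45000 / 30 = 1500

1500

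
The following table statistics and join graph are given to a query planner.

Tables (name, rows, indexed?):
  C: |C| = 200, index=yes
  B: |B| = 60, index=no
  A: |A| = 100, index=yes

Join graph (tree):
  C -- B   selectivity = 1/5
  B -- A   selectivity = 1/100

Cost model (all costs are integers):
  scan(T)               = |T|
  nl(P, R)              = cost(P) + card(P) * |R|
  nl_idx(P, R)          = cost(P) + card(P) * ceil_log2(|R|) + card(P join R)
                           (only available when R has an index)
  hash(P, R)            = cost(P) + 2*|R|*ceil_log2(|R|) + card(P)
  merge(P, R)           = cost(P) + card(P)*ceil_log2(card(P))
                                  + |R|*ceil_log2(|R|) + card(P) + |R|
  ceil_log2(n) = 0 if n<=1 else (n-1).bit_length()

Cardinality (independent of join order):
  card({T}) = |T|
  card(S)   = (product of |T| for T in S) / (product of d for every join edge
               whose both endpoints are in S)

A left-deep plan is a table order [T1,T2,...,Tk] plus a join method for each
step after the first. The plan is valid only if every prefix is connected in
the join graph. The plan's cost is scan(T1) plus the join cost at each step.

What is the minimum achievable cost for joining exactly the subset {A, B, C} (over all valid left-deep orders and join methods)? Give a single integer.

Selinger DP over subsets of {A,B,C}:
  {C}: scan cost=200, card=200
  {B}: scan cost=60, card=60
  {A}: scan cost=100, card=100
  {BC}: card=2400; try (B,hash)→1120, (C,merge)→2280, (B,merge)→2420, (C,nl_idx)→2940, (C,hash)→3320, (C,nl)→12060 …(+1); best=1120 via (B,hash)
  {AB}: card=60; try (A,nl_idx)→540, (B,hash)→920, (A,merge)→1280, (B,merge)→1320, (A,hash)→1520, (A,nl)→6060 …(+1); best=540 via (A,nl_idx)
  {ABC}: card=2400; try (C,merge)→2760, (C,nl_idx)→3420, (C,hash)→3800, (A,hash)→4920, (C,nl)→12540, (A,nl_idx)→20320 …(+2); best=2760 via (C,merge)

2760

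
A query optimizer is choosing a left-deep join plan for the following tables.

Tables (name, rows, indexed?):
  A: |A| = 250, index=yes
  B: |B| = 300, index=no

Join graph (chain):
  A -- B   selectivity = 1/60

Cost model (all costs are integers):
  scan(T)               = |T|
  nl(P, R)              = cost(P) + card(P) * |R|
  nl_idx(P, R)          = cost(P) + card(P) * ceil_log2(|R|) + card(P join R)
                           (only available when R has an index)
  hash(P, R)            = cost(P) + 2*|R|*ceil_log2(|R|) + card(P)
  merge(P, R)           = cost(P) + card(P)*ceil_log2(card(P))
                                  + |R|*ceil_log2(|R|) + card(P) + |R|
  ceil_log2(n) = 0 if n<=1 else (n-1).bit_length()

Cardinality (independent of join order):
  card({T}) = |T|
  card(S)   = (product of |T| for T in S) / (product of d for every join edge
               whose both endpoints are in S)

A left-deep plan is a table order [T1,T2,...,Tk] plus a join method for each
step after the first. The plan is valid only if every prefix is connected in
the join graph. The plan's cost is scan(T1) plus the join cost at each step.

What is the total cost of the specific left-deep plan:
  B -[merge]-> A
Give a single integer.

step 1: scan B: cost=300, card=300
step 2: join A via merge
    card(P join A) = 300*250/(60) = 1250
    cost = 300 + 300*9 + 250*8 + 300 + 250 = 5550

5550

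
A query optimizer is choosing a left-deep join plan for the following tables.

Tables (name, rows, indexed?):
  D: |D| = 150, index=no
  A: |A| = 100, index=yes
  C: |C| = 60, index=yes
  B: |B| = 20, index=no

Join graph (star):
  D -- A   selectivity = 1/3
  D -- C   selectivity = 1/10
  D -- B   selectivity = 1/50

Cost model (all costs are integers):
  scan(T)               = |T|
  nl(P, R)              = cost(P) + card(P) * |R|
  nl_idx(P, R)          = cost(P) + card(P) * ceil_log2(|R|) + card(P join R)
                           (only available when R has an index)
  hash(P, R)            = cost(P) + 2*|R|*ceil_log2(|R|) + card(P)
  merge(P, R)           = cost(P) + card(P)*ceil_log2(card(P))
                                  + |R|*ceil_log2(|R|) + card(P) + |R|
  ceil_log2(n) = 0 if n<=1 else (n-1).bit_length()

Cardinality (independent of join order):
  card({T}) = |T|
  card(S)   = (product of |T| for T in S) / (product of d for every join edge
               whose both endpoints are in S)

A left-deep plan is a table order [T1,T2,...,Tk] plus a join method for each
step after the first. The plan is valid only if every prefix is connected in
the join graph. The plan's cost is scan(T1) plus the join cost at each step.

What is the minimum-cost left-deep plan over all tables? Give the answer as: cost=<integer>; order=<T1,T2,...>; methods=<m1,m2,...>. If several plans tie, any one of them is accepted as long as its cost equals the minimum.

cost=2980; order=D,B,C,A; methods=hash,nl_idx,hash

Selinger DP (subsets sized 1..n):
  {D}: scan cost=150, card=150
  {A}: scan cost=100, card=100
  {C}: scan cost=60, card=60
  {B}: scan cost=20, card=20
  {AD}: card=5000; try (A,hash)→1700, (D,merge)→2250, (A,merge)→2300, (D,hash)→2600, (A,nl_idx)→6200, (D,nl)→15100 …(+1); best=1700 via (A,hash)
  {CD}: card=900; try (C,hash)→1020, (D,merge)→1830, (C,merge)→1920, (C,nl_idx)→1950, (D,hash)→2520, (D,nl)→9060 …(+1); best=1020 via (C,hash)
  {BD}: card=60; try (B,hash)→500, (D,merge)→1490, (B,merge)→1620, (D,hash)→2440, (D,nl)→3020, (B,nl)→3150; best=500 via (B,hash)
  {ACD}: card=30000; try (A,hash)→3320, (C,hash)→7420, (A,merge)→11720, (A,nl_idx)→37320, (C,nl_idx)→61700, (C,merge)→72120 …(+2); best=3320 via (A,hash)
  {ABD}: card=2000; try (A,merge)→1720, (A,hash)→1960, (A,nl_idx)→2920, (A,nl)→6500, (B,hash)→6900, (B,merge)→71820 …(+1); best=1720 via (A,merge)
  {BCD}: card=360; try (C,nl_idx)→1220, (C,hash)→1280, (C,merge)→1340, (B,hash)→2120, (C,nl)→4100, (B,merge)→11040 …(+1); best=1220 via (C,nl_idx)
  {ABCD}: card=12000; try (A,hash)→2980, (C,hash)→4440, (A,merge)→5620, (A,nl_idx)→15740, (C,nl_idx)→25720, (C,merge)→26140 …(+5); best=2980 via (A,hash)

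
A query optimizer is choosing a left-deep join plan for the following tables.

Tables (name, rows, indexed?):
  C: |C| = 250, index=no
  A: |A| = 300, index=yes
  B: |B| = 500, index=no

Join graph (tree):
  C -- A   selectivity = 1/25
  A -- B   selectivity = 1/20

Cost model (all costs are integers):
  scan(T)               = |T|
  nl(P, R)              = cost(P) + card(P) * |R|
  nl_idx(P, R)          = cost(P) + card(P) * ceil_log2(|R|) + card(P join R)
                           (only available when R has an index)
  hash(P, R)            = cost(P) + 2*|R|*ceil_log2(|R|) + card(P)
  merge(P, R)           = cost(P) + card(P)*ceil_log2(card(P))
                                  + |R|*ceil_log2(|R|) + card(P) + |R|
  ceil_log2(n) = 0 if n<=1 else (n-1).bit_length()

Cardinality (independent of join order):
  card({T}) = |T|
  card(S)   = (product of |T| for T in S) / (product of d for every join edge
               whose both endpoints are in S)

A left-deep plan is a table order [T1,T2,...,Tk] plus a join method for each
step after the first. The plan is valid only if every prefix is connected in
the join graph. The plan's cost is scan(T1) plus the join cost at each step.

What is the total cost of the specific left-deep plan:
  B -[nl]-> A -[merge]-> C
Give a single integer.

step 1: scan B: cost=500, card=500
step 2: join A via nl
    card(P join A) = 500*300/(20) = 7500
    cost = 500 + 500*300 = 150500
step 3: join C via merge
    card(P join C) = 7500*250/(25) = 75000
    cost = 150500 + 7500*13 + 250*8 + 7500 + 250 = 257750

257750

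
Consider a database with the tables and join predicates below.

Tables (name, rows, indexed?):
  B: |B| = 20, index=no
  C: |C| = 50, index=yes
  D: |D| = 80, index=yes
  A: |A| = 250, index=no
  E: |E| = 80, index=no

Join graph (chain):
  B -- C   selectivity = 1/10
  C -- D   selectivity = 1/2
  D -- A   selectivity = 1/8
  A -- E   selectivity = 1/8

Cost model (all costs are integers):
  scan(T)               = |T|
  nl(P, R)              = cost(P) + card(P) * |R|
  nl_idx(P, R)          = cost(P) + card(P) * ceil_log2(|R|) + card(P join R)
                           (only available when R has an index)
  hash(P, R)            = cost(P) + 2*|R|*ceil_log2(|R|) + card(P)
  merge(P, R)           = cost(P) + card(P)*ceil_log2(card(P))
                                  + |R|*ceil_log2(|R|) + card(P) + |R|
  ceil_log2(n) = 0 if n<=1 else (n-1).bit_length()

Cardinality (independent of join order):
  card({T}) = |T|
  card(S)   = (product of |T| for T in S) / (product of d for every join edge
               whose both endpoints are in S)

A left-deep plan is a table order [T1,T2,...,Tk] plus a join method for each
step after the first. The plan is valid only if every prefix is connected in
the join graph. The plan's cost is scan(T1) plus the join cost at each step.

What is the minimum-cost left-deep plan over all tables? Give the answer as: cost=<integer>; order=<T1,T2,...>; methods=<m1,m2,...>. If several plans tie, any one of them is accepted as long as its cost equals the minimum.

Selinger DP (subsets sized 1..n):
  {B}: scan cost=20, card=20
  {C}: scan cost=50, card=50
  {D}: scan cost=80, card=80
  {A}: scan cost=250, card=250
  {E}: scan cost=80, card=80
  {BC}: card=100; try (C,nl_idx)→240, (B,hash)→300, (C,merge)→490, (B,merge)→520, (C,hash)→640, (C,nl)→1020 …(+1); best=240 via (C,nl_idx)
  {CD}: card=2000; try (C,hash)→760, (D,merge)→1040, (C,merge)→1070, (D,hash)→1220, (D,nl_idx)→2400, (C,nl_idx)→2560 …(+2); best=760 via (C,hash)
  {AD}: card=2500; try (D,hash)→1620, (A,merge)→2970, (D,merge)→3140, (A,hash)→4160, (D,nl_idx)→4500, (A,nl)→20080 …(+1); best=1620 via (D,hash)
  {AE}: card=2500; try (E,hash)→1620, (A,merge)→2970, (E,merge)→3140, (A,hash)→4160, (A,nl)→20080, (E,nl)→20250; best=1620 via (E,hash)
  {BCD}: card=4000; try (D,hash)→1460, (D,merge)→1680, (B,hash)→2960, (D,nl_idx)→4940, (D,nl)→8240, (B,merge)→24880 …(+1); best=1460 via (D,hash)
  {ACD}: card=62500; try (C,hash)→4720, (A,hash)→6760, (A,merge)→27010, (C,merge)→34470, (C,nl_idx)→79120, (C,nl)→126620 …(+1); best=4720 via (C,hash)
  {ADE}: card=25000; try (E,hash)→5240, (D,hash)→5240, (E,merge)→34760, (D,merge)→34760, (D,nl_idx)→44120, (E,nl)→201620 …(+1); best=5240 via (E,hash)
  {ABCD}: card=125000; try (A,hash)→9460, (A,merge)→55710, (B,hash)→67420, (A,nl)→1001460, (B,merge)→1067340, (B,nl)→1254720; best=9460 via (A,hash)
  {ACDE}: card=625000; try (C,hash)→30840, (E,hash)→68340, (C,merge)→405590, (C,nl_idx)→780240, (E,merge)→1067860, (C,nl)→1255240 …(+1); best=30840 via (C,hash)
  {ABCDE}: card=1250000; try (E,hash)→135580, (B,hash)→656040, (E,merge)→2260100, (E,nl)→10009460, (B,nl)→12530840, (B,merge)→13155960; best=135580 via (E,hash)

cost=135580; order=B,C,D,A,E; methods=nl_idx,hash,hash,hash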